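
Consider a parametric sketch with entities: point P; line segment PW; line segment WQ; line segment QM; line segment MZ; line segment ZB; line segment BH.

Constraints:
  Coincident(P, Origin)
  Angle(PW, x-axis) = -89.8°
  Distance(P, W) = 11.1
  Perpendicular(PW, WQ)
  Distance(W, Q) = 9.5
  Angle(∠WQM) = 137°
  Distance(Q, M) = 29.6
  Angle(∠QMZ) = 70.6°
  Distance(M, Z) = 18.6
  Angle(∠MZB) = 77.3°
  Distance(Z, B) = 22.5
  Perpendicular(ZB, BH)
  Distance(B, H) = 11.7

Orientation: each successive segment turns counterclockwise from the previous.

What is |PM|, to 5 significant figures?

32.447

P is at the origin; PW runs at -89.8° with length 11.1, so W = (0.038746, -11.100). PW ⟂ WQ, so WQ runs at 0.20000°; with |WQ| = 9.5, Q = (9.5387, -11.067). ∠WQM = 137.0° gives QM at 43.200° from the x-axis; with |QM| = 29.6, M = (31.116, 9.1958). Then |PM| = |M − P| = 32.447.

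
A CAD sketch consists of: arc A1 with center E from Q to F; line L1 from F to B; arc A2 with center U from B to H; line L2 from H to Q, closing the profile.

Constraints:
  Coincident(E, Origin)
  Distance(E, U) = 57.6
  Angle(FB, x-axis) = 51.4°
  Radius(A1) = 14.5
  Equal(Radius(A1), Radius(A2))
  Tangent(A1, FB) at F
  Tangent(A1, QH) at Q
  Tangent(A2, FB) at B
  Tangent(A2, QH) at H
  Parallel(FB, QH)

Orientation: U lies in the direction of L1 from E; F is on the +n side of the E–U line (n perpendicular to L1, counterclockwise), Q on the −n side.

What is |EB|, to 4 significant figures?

59.40

The slot axis is L1's direction at 51.4°, so u = (cos 51.4°, sin 51.4°) = (0.6239, 0.7815) and n = (−sin 51.4°, cos 51.4°) = (-0.7815, 0.6239). E is at the origin and U lies 57.6 along u from E, so U = 57.6·u = (35.94, 45.02). Tangency of A1 to both parallel lines with radius 14.5 puts F and Q at E ± 14.5·n: F = (-11.33, 9.046), Q = (11.33, -9.046). Equal radii place B and H the same way about U: B = U + 14.5·n = (24.60, 54.06), H = U − 14.5·n = (47.27, 35.97). Then |EB| = |B − E| = 59.40.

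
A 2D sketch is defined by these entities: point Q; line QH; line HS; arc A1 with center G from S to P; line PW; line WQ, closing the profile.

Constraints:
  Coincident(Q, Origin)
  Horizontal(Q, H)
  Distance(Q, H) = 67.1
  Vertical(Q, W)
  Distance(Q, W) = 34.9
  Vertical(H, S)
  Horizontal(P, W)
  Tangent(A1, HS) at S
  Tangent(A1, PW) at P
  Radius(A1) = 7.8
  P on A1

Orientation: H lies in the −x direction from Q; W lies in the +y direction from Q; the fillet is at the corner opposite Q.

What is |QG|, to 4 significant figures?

65.20

Q is at the origin; Q and H share the same y with |QH| = 67.1 and H on the −x side, so H = (-67.10, 0.000). QW is vertical with |QW| = 34.9 and W on the +y side, so W = (0.000, 34.90). The virtual corner opposite Q is at (-67.10, 34.90). Since A1 is tangent to HS there, GS ⟂ HS and A1 meets PW tangentially, so GP is at right angles to PW, with radius 7.8, so the center G sits 7.8 in from both sides at G = (-59.30, 27.10). Then |QG| = |G − Q| = 65.20.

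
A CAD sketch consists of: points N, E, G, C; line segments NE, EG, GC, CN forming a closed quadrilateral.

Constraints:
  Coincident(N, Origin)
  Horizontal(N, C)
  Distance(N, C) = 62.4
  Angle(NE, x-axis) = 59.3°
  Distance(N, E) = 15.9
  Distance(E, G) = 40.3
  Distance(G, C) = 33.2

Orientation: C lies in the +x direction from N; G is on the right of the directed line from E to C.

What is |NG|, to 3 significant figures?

38.1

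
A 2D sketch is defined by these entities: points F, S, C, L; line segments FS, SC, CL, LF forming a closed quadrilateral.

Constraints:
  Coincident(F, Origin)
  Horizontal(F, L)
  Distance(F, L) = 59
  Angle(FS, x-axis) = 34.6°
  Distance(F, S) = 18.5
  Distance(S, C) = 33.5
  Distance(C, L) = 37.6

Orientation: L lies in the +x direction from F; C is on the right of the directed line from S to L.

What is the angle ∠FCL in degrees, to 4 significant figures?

109.9°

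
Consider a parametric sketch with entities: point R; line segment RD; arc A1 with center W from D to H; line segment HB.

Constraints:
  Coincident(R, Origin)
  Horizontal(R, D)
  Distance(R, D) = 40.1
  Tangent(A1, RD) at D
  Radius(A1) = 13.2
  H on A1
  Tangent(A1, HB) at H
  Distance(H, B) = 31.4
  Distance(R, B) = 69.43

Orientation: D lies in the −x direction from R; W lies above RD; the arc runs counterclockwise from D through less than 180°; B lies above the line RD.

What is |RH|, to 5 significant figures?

38.216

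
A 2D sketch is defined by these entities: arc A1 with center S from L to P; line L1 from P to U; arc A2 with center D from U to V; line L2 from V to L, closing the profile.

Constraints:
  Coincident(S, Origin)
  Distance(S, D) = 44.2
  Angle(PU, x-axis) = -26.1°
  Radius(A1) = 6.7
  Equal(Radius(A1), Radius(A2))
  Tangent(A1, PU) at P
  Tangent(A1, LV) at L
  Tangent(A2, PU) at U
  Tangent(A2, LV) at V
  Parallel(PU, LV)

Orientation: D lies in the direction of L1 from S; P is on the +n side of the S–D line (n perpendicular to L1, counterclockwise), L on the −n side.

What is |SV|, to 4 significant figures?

44.70

The slot axis is L1's direction at -26.1°, so u = (cos -26.1°, sin -26.1°) = (0.8980, -0.4399) and n = (−sin -26.1°, cos -26.1°) = (0.4399, 0.8980). S is at the origin and D lies 44.2 along u from S, so D = 44.2·u = (39.69, -19.45). Tangency of A1 to both parallel lines with radius 6.7 puts P and L at S ± 6.7·n: P = (2.948, 6.017), L = (-2.948, -6.017). Equal radii place U and V the same way about D: U = D + 6.7·n = (42.64, -13.43), V = D − 6.7·n = (36.75, -25.46). Then |SV| = |V − S| = 44.70.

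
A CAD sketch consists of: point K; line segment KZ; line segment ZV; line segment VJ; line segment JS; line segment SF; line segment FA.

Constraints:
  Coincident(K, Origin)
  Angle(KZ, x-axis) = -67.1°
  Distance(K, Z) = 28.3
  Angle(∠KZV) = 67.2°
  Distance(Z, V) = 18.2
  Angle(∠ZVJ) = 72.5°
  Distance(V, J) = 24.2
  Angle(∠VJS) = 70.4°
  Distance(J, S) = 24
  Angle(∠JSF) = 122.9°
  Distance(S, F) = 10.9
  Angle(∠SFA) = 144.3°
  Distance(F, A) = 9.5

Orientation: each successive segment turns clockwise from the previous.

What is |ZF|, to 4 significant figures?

7.760

K is at the origin; KZ runs at -67.1° with length 28.3, so Z = (11.01, -26.07). ∠KZV = 67.2° gives ZV at -179.9° from the x-axis; with |ZV| = 18.2, V = (-7.188, -26.10). ∠ZVJ = 72.5° gives VJ at 72.60° from the x-axis; with |VJ| = 24.2, J = (0.04902, -3.009). ∠VJS = 70.4° gives JS at -37.00° from the x-axis; with |JS| = 24.0, S = (19.22, -17.45). ∠JSF = 122.9° gives SF at -94.10° from the x-axis; with |SF| = 10.9, F = (18.44, -28.32). Then |ZF| = |F − Z| = 7.760.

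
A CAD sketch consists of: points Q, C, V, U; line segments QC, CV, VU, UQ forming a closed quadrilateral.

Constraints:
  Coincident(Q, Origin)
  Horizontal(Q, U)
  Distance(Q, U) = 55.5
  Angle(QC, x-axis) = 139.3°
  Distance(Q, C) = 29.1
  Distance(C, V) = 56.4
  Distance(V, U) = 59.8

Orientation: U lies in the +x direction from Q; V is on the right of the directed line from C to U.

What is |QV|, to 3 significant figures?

31.2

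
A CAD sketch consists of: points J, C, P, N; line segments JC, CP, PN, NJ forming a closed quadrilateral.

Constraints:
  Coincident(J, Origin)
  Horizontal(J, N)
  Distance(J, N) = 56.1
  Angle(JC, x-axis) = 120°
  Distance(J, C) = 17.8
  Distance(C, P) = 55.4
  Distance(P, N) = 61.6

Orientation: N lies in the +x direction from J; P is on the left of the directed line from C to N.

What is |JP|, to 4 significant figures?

62.77

Checks: |CP| = 55.40 ✓; |PN| = 61.60 ✓.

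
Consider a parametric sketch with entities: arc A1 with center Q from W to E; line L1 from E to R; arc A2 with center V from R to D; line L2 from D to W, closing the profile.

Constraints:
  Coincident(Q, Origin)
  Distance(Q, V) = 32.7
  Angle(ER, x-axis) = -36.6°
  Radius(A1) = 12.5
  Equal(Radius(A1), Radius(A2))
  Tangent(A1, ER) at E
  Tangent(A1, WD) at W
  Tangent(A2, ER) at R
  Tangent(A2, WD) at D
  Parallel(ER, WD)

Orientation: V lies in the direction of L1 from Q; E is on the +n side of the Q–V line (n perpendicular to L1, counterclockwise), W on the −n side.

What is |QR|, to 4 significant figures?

35.01

Tangency of A1 to both parallel lines with radius 12.5 puts E and W at Q ± 12.5·n: E = (7.453, 10.04), W = (-7.453, -10.04). Equal radii place R and D the same way about V: R = V + 12.5·n = (33.70, -9.461), D = V − 12.5·n = (18.80, -29.53). Then |QR| = |R − Q| = 35.01.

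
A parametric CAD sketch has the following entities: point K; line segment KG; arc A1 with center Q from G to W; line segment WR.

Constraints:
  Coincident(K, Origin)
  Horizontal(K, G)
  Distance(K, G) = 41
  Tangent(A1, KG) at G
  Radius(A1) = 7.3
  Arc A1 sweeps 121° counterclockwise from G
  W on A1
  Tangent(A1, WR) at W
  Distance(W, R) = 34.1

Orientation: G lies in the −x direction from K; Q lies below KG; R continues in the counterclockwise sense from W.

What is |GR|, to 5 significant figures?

41.845

K is at the origin; K and G share the same y with |KG| = 41.0 and G on the −x side, so G = (-41.000, 0.0000). Tangency of A1 to KG means the radius QG is perpendicular to KG, so Q = G + (0, -7.3) = (-41.000, -7.3000). On A1, G sits at bearing 90° from Q; a 121° counterclockwise sweep puts W at bearing 211°, so W = Q + 7.3·(cos 211°, sin 211°) = (-47.257, -11.060). A1 meets WR tangentially, so QW is at right angles to WR, so WR runs along (−sin 211°, cos 211°); with |WR| = 34.1, R = (-29.695, -40.289). Then |GR| = |R − G| = 41.845.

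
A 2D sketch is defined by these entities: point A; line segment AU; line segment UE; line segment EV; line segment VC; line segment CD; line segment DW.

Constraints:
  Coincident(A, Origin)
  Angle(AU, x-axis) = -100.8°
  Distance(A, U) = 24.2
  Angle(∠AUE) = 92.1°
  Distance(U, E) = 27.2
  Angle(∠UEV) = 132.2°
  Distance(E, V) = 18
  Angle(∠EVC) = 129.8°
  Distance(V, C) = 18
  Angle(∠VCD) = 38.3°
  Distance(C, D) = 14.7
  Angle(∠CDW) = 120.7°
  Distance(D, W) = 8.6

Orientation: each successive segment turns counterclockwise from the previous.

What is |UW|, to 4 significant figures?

35.28

∠VCD = 38.3° gives CD at -133.2° from the x-axis; with |CD| = 14.7, D = (28.22, -12.33). ∠CDW = 120.7° gives DW at -73.90° from the x-axis; with |DW| = 8.6, W = (30.60, -20.59). Then |UW| = |W − U| = 35.28.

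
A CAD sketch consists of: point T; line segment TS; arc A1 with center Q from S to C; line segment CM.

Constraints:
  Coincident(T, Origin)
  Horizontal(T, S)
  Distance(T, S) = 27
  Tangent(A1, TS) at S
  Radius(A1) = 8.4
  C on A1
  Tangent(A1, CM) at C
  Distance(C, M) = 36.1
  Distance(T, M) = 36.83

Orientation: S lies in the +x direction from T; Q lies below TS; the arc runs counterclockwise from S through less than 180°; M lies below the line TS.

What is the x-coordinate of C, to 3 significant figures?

19.5

Checks: T = (0.00, 0.00) ✓; |QC| = 8.400 ✓; ∠(QC, CM) = 90.00° ✓; |CM| = 36.10 ✓; |TM| = 36.83 ✓.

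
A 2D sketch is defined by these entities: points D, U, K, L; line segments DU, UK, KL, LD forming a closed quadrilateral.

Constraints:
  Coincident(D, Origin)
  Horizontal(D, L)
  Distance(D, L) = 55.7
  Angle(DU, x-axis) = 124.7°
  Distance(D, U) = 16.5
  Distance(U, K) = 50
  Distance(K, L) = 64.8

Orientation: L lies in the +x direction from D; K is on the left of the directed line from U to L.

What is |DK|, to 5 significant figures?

57.613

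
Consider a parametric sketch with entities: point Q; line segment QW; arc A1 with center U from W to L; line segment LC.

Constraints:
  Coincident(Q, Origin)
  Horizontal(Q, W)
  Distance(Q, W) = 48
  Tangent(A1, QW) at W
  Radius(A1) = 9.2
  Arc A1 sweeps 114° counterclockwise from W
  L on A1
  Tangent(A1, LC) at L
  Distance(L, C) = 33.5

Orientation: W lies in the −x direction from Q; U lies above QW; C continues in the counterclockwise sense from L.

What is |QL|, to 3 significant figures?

41.7

Q is at the origin; QW is horizontal with |QW| = 48.0 and W on the −x side, so W = (-48.0, 0.00). The tangent condition forces UW to be normal to QW, so U = W + (0, 9.2) = (-48.0, 9.20). On A1, W sits at bearing -90° from U; a 114° counterclockwise sweep puts L at bearing 24°, so L = U + 9.2·(cos 24°, sin 24°) = (-39.6, 12.9). Then |QL| = |L − Q| = 41.7.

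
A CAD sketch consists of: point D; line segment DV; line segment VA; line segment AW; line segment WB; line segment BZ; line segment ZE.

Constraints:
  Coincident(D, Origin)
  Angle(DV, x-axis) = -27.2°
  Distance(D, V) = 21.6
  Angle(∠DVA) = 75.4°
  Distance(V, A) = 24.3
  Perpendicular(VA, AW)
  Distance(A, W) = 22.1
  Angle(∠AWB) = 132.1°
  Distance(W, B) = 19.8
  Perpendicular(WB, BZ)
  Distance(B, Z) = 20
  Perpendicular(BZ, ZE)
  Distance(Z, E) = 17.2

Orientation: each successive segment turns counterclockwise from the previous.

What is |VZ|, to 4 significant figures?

20.88

D is at the origin; DV runs at -27.2° with length 21.6, so V = (19.21, -9.873). ∠DVA = 75.4° gives VA at 77.40° from the x-axis; with |VA| = 24.3, A = (24.51, 13.84). VA ⟂ AW, so AW runs at 167.4°; with |AW| = 22.1, W = (2.945, 18.66). ∠AWB = 132.1° gives WB at -144.7° from the x-axis; with |WB| = 19.8, B = (-13.22, 7.221). WB ⟂ BZ, so BZ runs at -54.70°; with |BZ| = 20.0, Z = (-1.658, -9.102). Then |VZ| = |Z − V| = 20.88.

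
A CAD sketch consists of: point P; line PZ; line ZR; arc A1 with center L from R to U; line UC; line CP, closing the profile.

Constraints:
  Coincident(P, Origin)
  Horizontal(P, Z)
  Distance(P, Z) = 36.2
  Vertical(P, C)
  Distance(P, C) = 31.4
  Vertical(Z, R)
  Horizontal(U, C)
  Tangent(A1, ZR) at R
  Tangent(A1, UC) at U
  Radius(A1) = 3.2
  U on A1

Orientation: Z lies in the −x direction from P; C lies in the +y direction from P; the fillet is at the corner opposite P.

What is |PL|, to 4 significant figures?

43.41

P and C share the same x with |PC| = 31.4 and C on the +y side, so C = (0.000, 31.40). The virtual corner opposite P is at (-36.20, 31.40). The tangent condition forces LR to be normal to ZR and tangency of A1 to UC means the radius LU is perpendicular to UC, with radius 3.2, so the center L sits 3.2 in from both sides at L = (-33.00, 28.20). Then |PL| = |L − P| = 43.41.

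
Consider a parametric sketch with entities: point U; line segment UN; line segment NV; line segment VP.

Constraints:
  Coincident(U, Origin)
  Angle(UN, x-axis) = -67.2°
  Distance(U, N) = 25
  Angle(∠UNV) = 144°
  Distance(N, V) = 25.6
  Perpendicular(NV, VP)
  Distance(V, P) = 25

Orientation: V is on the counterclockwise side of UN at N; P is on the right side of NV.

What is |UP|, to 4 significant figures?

60.63

∠UNV = 144.0°, so NV runs at -67.2° + (180° − 144.0°) = -31.20° from the x-axis; with |NV| = 25.6, V = N + 25.6·(cos -31.20°, sin -31.20°) = (31.59, -36.31). NV ⟂ VP; with |VP| = 25.0 on the right of NV, P = V + 25.0·(-0.5180, -0.8554) = (18.63, -57.69). Then |UP| = |P − U| = 60.63.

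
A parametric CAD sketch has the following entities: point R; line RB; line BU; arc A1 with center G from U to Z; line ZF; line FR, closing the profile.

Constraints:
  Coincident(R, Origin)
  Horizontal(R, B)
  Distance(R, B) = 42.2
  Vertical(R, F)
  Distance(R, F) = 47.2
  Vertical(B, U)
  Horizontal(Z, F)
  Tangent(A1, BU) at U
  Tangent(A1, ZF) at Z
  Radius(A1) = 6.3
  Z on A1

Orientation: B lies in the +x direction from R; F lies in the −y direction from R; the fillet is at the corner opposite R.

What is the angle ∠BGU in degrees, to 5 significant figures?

81.243°

R is at the origin; R and B share the same y with |RB| = 42.2 and B on the +x side, so B = (42.200, 0.0000). R and F share the same x with |RF| = 47.2 and F on the −y side, so F = (0.0000, -47.200). The virtual corner opposite R is at (42.200, -47.200). Since A1 is tangent to BU there, GU ⟂ BU and since A1 is tangent to ZF there, GZ ⟂ ZF, with radius 6.3, so the center G sits 6.3 in from both sides at G = (35.900, -40.900). That places the tangent points at U = (42.200, -40.900) on BU and Z = (35.900, -47.200) on ZF. Then cos ∠BGU = GB·GU / (|GB||GU|), giving 81.243°.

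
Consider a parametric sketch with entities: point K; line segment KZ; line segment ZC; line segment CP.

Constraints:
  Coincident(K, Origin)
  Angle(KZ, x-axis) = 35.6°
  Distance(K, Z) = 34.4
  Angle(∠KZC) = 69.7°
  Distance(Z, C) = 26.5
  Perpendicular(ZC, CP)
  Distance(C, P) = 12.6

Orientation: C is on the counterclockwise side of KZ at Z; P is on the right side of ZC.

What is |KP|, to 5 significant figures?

47.169

K is at the origin; KZ runs at 35.6° with length 34.4, so Z = 34.4·(cos 35.6°, sin 35.6°) = (27.971, 20.025). ∠KZC = 69.7°, so ZC runs at 35.6° + (180° − 69.7°) = 145.90° from the x-axis; with |ZC| = 26.5, C = Z + 26.5·(cos 145.90°, sin 145.90°) = (6.0271, 34.882). The perpendicularity gives CP at right angles to ZC; with |CP| = 12.6 on the right of ZC, P = C + 12.6·(0.56064, 0.82806) = (13.091, 45.316). Then |KP| = |P − K| = 47.169.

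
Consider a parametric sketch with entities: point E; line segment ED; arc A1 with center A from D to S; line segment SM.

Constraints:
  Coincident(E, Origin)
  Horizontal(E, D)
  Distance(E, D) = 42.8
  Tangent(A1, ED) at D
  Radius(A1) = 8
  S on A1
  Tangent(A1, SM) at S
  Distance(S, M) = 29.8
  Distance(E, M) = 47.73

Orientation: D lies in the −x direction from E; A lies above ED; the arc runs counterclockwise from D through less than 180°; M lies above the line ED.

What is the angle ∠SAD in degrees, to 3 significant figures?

82.2°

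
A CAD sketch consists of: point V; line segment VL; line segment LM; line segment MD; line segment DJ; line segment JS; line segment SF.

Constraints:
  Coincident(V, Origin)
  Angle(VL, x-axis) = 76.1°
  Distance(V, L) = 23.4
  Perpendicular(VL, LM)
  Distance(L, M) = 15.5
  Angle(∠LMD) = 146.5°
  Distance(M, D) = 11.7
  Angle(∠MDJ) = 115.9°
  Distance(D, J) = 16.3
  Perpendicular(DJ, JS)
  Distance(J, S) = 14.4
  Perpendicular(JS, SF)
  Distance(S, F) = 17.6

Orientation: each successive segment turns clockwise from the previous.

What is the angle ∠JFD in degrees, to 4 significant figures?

45.55°

V is at the origin; VL runs at 76.1° with length 23.4, so L = (5.621, 22.71). The perpendicularity gives LM at right angles to VL, so LM runs at -13.90°; with |LM| = 15.5, M = (20.67, 18.99). ∠LMD = 146.5° gives MD at -47.40° from the x-axis; with |MD| = 11.7, D = (28.59, 10.38). ∠MDJ = 115.9° gives DJ at -111.5° from the x-axis; with |DJ| = 16.3, J = (22.61, -4.787). DJ ⟂ JS, so JS runs at 158.5°; with |JS| = 14.4, S = (9.215, 0.4907). JS ⟂ SF, so SF runs at 68.50°; with |SF| = 17.6, F = (15.67, 16.87). Then cos ∠JFD = FJ·FD / (|FJ||FD|), giving 45.55°.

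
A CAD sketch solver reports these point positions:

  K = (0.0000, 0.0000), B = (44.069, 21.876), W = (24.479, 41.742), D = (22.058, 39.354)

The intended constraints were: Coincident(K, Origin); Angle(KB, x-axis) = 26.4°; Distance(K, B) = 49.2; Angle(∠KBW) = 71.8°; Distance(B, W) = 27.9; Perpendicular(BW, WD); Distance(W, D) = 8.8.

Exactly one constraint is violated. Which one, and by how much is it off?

Distance(W, D) = 8.8 — off by 5.40.

K = (0.00, 0.00) ✓; KB at 26.40° ✓; |KB| = 49.20 ✓; ∠KBW = 71.80° ✓; |BW| = 27.90 ✓; ∠(BW, WD) = 90.01° ✓; |WD| = 3.401 ✗.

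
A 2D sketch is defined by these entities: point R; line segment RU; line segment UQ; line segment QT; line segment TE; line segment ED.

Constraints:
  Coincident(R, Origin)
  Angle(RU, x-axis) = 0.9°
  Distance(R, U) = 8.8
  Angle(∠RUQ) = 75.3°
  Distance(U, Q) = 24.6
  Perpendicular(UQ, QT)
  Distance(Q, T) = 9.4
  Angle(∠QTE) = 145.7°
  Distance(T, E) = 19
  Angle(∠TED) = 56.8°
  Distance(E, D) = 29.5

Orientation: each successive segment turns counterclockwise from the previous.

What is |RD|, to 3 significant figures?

10.7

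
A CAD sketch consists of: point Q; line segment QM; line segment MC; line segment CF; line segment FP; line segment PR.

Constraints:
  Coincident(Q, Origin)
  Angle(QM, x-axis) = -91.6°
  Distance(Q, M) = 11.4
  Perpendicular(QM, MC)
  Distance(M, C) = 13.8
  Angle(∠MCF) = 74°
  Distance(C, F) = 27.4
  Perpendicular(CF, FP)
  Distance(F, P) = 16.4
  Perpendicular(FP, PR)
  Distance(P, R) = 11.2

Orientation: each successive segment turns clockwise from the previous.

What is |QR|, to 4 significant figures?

6.439

CF ⟂ FP, so FP runs at -17.60°; with |FP| = 16.4, P = (9.804, 10.15). The perpendicularity gives PR at right angles to FP, so PR runs at -107.6°; with |PR| = 11.2, R = (6.418, -0.5274). Then |QR| = |R − Q| = 6.439.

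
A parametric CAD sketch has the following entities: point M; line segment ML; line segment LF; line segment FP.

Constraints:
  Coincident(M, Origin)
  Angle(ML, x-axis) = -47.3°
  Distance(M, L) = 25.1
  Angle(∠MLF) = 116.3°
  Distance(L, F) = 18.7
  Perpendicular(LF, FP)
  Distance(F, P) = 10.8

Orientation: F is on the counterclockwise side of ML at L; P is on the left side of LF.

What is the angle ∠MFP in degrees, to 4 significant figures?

52.96°

M is at the origin; ML runs at -47.3° with length 25.1, so L = 25.1·(cos -47.3°, sin -47.3°) = (17.02, -18.45). ∠MLF = 116.3°, so LF runs at -47.3° + (180° − 116.3°) = 16.40° from the x-axis; with |LF| = 18.7, F = L + 18.7·(cos 16.40°, sin 16.40°) = (34.96, -13.17). LF ⟂ FP; with |FP| = 10.8 on the left of LF, P = F + 10.8·(-0.2823, 0.9593) = (31.91, -2.806). Then cos ∠MFP = FM·FP / (|FM||FP|), giving 52.96°.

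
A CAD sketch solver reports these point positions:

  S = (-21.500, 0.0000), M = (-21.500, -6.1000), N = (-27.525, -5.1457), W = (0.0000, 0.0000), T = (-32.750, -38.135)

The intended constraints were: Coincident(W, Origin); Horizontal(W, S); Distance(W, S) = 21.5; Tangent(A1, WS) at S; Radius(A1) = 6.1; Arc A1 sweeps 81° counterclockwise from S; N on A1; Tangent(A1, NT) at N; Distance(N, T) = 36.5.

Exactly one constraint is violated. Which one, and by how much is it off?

Distance(N, T) = 36.5 — off by 3.10.

W = (0.00, 0.00) ✓; W.y = 0.00, S.y = 0.00 ✓; |WS| = 21.50 ✓; ∠(MS, SW) = 90.00° ✓; |MS| = 6.100 ✓; bearing(M→N) − bearing(M→S) = 81.00° ✓; |MN| = 6.100 ✓; ∠(MN, NT) = 90.00° ✓; |NT| = 33.40 ✗.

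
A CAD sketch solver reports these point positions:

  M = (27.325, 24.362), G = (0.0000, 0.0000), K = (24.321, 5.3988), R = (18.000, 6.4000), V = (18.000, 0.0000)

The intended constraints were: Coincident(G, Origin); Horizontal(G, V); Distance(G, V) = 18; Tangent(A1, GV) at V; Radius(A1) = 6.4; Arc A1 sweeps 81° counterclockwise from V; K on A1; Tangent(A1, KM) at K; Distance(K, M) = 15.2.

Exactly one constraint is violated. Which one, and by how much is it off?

Distance(K, M) = 15.2 — off by 4.00.

G = (0.00, 0.00) ✓; G.y = 0.00, V.y = 0.00 ✓; |GV| = 18.00 ✓; ∠(RV, VG) = 90.00° ✓; |RV| = 6.400 ✓; bearing(R→K) − bearing(R→V) = 81.00° ✓; |RK| = 6.400 ✓; ∠(RK, KM) = 90.00° ✓; |KM| = 19.20 ✗.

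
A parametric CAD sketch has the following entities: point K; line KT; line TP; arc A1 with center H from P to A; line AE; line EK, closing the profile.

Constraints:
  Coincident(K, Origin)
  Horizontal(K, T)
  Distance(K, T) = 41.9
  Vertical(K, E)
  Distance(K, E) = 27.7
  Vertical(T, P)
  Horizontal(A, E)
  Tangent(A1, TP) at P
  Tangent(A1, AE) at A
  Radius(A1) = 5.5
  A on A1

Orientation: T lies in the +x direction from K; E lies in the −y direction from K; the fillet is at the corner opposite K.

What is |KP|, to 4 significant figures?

47.42

The virtual corner opposite K is at (41.90, -27.70). Tangency of A1 to TP means the radius HP is perpendicular to TP and tangency of A1 to AE means the radius HA is perpendicular to AE, with radius 5.5, so the center H sits 5.5 in from both sides at H = (36.40, -22.20). That places the tangent points at P = (41.90, -22.20) on TP and A = (36.40, -27.70) on AE. Then |KP| = |P − K| = 47.42.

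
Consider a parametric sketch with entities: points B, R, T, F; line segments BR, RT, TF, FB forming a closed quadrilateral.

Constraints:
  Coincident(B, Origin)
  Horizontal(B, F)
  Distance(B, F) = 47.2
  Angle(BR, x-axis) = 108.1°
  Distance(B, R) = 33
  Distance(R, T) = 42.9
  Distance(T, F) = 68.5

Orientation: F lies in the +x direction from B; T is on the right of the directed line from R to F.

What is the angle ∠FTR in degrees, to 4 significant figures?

67.51°

B is at the origin; BF is horizontal with |BF| = 47.2 and F in +x, so F = (47.2, 0). BR runs at 108.1° with |BR| = 33.0, so R = (-10.25, 31.37). T is determined by |RT| = 42.9 and |TF| = 68.5 together: it lies at the intersection of circle(R, 42.9) and circle(F, 68.5). With |RF| = 65.46, the foot of the radical line on RF is 10.94 from R and the perpendicular offset is √(42.9² − 10.94²) = 41.48. Taking the right-of-RF solution: T = (-20.52, -10.29).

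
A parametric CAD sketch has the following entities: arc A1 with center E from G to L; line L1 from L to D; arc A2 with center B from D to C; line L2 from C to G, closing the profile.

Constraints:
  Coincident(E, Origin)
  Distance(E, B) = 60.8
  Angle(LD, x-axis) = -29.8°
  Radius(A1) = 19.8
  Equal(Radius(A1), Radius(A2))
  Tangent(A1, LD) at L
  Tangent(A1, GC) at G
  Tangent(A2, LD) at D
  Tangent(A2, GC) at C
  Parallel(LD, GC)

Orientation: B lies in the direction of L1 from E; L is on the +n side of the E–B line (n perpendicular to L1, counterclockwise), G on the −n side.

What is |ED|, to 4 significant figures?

63.94

Tangency of A1 to both parallel lines with radius 19.8 puts L and G at E ± 19.8·n: L = (9.840, 17.18), G = (-9.840, -17.18). Equal radii place D and C the same way about B: D = B + 19.8·n = (62.60, -13.03), C = B − 19.8·n = (42.92, -47.40). Then |ED| = |D − E| = 63.94.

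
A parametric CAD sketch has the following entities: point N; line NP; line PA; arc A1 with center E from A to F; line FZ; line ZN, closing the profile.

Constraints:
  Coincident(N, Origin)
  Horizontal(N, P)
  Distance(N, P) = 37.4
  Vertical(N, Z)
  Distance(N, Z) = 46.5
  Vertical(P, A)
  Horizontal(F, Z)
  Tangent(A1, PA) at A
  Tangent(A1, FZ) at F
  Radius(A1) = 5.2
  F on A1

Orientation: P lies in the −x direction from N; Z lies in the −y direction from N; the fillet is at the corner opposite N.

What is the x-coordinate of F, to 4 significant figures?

-32.20

The virtual corner opposite N is at (-37.40, -46.50). A1 meets PA tangentially, so EA is at right angles to PA and the tangent condition forces EF to be normal to FZ, with radius 5.2, so the center E sits 5.2 in from both sides at E = (-32.20, -41.30). That places the tangent points at A = (-37.40, -41.30) on PA and F = (-32.20, -46.50) on FZ. So F.x = -32.20.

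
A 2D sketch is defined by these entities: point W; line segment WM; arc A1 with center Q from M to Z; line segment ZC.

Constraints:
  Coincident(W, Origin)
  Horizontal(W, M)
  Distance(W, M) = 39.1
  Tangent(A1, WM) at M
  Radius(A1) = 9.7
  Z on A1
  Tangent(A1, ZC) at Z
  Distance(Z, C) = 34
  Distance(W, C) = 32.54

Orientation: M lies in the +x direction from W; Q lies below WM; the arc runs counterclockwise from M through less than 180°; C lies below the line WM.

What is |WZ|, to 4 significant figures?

31.64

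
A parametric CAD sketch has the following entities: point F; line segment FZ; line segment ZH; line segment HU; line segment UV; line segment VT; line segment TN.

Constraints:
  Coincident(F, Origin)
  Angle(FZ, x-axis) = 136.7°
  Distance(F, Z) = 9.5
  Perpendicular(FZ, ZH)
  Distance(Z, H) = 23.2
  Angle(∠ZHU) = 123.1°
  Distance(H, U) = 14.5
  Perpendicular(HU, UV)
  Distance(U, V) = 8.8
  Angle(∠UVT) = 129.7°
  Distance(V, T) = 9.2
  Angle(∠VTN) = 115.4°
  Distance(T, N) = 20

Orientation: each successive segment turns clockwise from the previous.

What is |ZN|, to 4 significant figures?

13.32

F is at the origin; FZ runs at 136.7° with length 9.5, so Z = (-6.914, 6.515). FZ is perpendicular to ZH, so ZH runs at 46.70°; with |ZH| = 23.2, H = (8.997, 23.40). ∠ZHU = 123.1° gives HU at -10.20° from the x-axis; with |HU| = 14.5, U = (23.27, 20.83). The perpendicularity gives UV at right angles to HU, so UV runs at -100.2°; with |UV| = 8.8, V = (21.71, 12.17). ∠UVT = 129.7° gives VT at -150.5° from the x-axis; with |VT| = 9.2, T = (13.70, 7.641). ∠VTN = 115.4° gives TN at 144.9° from the x-axis; with |TN| = 20.0, N = (-2.661, 19.14). Then |ZN| = |N − Z| = 13.32.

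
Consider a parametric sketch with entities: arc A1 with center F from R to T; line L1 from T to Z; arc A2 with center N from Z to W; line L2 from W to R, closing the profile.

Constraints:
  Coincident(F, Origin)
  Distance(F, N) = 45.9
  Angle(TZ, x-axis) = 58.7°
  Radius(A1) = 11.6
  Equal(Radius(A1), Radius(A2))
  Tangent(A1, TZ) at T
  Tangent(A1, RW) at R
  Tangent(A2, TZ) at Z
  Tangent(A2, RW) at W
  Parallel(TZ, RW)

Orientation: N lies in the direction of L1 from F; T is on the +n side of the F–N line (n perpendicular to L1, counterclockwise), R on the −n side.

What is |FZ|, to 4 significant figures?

47.34

The slot axis is L1's direction at 58.7°, so u = (cos 58.7°, sin 58.7°) = (0.5195, 0.8545) and n = (−sin 58.7°, cos 58.7°) = (-0.8545, 0.5195). F is at the origin and N lies 45.9 along u from F, so N = 45.9·u = (23.85, 39.22). Tangency of A1 to both parallel lines with radius 11.6 puts T and R at F ± 11.6·n: T = (-9.912, 6.026), R = (9.912, -6.026). Equal radii place Z and W the same way about N: Z = N + 11.6·n = (13.93, 45.25), W = N − 11.6·n = (33.76, 33.19). Then |FZ| = |Z − F| = 47.34.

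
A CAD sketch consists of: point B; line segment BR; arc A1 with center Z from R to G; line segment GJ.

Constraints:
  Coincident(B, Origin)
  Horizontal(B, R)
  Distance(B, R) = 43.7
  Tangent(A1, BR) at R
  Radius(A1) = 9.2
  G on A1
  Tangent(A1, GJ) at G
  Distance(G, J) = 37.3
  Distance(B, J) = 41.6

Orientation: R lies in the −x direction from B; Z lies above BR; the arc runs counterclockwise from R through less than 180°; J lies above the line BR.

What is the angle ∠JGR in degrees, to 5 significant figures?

149.25°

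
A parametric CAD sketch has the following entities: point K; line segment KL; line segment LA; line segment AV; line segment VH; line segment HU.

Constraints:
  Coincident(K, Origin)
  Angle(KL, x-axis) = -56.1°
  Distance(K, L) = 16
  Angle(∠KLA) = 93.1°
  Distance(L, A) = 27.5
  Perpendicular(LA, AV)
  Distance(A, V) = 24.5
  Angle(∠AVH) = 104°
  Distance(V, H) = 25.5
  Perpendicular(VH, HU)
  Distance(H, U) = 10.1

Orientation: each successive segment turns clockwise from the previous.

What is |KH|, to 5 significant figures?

15.132

The perpendicularity gives AV at right angles to LA, so AV runs at 127.00°; with |AV| = 24.5, V = (-27.783, -10.264). ∠AVH = 104.0° gives VH at 51.000° from the x-axis; with |VH| = 25.5, H = (-11.735, 9.5537). Then |KH| = |H − K| = 15.132.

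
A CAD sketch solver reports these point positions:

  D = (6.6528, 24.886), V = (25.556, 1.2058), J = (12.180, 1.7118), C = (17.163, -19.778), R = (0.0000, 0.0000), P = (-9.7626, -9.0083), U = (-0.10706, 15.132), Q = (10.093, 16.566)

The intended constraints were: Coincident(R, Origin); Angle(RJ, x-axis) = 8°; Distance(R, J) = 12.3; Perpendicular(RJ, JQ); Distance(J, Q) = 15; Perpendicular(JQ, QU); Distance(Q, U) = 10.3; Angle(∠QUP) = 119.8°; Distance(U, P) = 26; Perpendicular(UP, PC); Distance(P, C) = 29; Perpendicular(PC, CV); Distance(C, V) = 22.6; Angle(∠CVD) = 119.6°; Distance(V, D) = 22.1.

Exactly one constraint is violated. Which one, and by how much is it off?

Distance(V, D) = 22.1 — off by 8.20.

R = (0.00, 0.00) ✓; RJ at 8.000° ✓; |RJ| = 12.30 ✓; ∠(RJ, JQ) = 90.00° ✓; |JQ| = 15.00 ✓; ∠(JQ, QU) = 90.00° ✓; |QU| = 10.30 ✓; ∠QUP = 119.8° ✓; |UP| = 26.00 ✓; ∠(UP, PC) = 90.00° ✓; |PC| = 29.00 ✓; ∠(PC, CV) = 90.00° ✓; |CV| = 22.60 ✓; ∠CVD = 119.6° ✓; |VD| = 30.30 ✗.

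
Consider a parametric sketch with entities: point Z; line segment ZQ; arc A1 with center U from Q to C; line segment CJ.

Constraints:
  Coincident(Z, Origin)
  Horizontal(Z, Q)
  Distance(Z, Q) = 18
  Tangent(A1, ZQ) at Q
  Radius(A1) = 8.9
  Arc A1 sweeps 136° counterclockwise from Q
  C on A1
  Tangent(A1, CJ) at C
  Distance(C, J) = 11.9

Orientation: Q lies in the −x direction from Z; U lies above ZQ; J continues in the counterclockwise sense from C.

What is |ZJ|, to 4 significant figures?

31.16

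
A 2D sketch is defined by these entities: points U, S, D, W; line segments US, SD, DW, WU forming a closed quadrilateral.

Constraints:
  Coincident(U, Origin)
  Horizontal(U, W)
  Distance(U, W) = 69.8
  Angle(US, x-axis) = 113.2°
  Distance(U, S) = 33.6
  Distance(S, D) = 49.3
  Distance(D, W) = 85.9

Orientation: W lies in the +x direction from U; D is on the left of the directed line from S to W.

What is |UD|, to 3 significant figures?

71.2

Checks: |UW| = 69.80 ✓; |US| = 33.60 ✓; |SD| = 49.30 ✓; |DW| = 85.90 ✓.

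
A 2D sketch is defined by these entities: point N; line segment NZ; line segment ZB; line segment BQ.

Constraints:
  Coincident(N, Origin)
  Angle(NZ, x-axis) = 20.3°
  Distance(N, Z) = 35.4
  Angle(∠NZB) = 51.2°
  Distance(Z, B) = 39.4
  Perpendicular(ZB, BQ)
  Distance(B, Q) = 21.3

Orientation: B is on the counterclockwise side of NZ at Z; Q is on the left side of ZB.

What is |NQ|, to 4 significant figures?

18.33

N is at the origin; NZ runs at 20.3° with length 35.4, so Z = 35.4·(cos 20.3°, sin 20.3°) = (33.20, 12.28). ∠NZB = 51.2°, so ZB runs at 20.3° + (180° − 51.2°) = 149.1° from the x-axis; with |ZB| = 39.4, B = Z + 39.4·(cos 149.1°, sin 149.1°) = (-0.6065, 32.52). The perpendicularity gives BQ at right angles to ZB; with |BQ| = 21.3 on the left of ZB, Q = B + 21.3·(-0.5135, -0.8581) = (-11.54, 14.24). Then |NQ| = |Q − N| = 18.33.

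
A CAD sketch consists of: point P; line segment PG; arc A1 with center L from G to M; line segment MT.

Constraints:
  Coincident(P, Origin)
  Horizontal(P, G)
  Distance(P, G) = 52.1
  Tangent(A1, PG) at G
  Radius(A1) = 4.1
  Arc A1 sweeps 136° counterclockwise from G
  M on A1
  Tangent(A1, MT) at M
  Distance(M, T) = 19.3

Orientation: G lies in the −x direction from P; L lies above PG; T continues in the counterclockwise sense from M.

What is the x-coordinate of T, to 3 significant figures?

-63.1

On A1, G sits at bearing -90° from L; a 136° counterclockwise sweep puts M at bearing 46°, so M = L + 4.1·(cos 46°, sin 46°) = (-49.3, 7.05). A1 meets MT tangentially, so LM is at right angles to MT, so MT runs along (−sin 46°, cos 46°); with |MT| = 19.3, T = (-63.1, 20.5). So T.x = -63.1.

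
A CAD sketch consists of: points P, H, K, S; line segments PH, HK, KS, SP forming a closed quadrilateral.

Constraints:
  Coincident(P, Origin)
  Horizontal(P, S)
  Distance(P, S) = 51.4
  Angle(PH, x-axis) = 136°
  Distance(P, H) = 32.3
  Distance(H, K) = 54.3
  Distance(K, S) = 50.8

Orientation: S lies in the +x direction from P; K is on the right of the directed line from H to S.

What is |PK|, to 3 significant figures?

24.0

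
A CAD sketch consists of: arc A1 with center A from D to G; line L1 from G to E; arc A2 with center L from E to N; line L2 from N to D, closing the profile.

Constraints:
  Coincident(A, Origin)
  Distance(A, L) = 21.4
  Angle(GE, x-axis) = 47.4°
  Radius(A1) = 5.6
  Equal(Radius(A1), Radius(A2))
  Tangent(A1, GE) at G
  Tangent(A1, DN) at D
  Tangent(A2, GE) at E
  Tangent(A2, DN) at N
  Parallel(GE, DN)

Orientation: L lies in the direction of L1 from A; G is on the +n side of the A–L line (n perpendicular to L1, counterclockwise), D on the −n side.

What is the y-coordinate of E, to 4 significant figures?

19.54

The slot axis is L1's direction at 47.4°, so u = (cos 47.4°, sin 47.4°) = (0.6769, 0.7361) and n = (−sin 47.4°, cos 47.4°) = (-0.7361, 0.6769). A is at the origin and L lies 21.4 along u from A, so L = 21.4·u = (14.49, 15.75). Tangency of A1 to both parallel lines with radius 5.6 puts G and D at A ± 5.6·n: G = (-4.122, 3.791), D = (4.122, -3.791). Equal radii place E and N the same way about L: E = L + 5.6·n = (10.36, 19.54), N = L − 5.6·n = (18.61, 11.96). So E.y = 19.54.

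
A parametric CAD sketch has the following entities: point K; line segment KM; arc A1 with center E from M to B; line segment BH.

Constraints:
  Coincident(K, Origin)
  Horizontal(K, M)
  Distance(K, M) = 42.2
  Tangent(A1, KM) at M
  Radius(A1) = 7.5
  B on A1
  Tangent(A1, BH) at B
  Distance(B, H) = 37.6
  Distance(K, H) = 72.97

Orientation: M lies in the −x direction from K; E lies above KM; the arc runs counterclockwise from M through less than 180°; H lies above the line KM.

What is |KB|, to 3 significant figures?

38.4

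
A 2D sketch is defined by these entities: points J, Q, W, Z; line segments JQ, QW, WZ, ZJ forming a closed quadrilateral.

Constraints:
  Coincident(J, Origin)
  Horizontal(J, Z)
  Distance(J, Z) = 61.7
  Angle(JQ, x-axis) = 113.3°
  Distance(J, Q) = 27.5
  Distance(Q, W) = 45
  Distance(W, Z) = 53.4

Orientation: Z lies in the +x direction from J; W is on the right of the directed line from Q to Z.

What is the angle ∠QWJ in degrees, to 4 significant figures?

7.395°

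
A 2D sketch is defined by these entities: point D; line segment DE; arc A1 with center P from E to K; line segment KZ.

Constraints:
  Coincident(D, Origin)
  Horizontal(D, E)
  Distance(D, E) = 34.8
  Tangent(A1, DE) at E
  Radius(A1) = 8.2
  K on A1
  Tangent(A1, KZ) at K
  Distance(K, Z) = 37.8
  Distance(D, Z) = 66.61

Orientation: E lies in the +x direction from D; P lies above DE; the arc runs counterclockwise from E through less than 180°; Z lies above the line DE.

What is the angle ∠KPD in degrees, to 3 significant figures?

155°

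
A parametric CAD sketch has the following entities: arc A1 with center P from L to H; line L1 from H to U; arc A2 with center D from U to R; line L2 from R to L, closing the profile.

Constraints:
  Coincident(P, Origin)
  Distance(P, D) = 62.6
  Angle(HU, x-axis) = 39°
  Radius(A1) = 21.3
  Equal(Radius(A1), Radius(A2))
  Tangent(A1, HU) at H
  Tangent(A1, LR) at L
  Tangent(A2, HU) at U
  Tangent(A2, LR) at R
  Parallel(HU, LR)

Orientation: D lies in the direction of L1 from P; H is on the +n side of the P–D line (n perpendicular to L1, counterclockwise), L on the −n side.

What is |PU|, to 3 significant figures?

66.1

Tangency of A1 to both parallel lines with radius 21.3 puts H and L at P ± 21.3·n: H = (-13.4, 16.6), L = (13.4, -16.6). Equal radii place U and R the same way about D: U = D + 21.3·n = (35.2, 55.9), R = D − 21.3·n = (62.1, 22.8). Then |PU| = |U − P| = 66.1.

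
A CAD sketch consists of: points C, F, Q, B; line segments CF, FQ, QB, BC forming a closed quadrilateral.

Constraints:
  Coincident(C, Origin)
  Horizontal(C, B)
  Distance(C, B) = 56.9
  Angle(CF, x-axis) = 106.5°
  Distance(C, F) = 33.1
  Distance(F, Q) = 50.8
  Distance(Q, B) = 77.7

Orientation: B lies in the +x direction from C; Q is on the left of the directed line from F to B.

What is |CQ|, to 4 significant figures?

74.15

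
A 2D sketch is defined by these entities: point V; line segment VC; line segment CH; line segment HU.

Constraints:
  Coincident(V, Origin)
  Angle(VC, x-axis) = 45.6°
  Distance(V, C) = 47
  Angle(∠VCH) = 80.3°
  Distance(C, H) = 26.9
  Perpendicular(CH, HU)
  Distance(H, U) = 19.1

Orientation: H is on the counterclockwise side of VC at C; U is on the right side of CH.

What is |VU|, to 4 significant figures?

68.13

∠VCH = 80.3°, so CH runs at 45.6° + (180° − 80.3°) = 145.3° from the x-axis; with |CH| = 26.9, H = C + 26.9·(cos 145.3°, sin 145.3°) = (10.77, 48.89). CH is perpendicular to HU; with |HU| = 19.1 on the right of CH, U = H + 19.1·(0.5693, 0.8221) = (21.64, 64.60). Then |VU| = |U − V| = 68.13.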